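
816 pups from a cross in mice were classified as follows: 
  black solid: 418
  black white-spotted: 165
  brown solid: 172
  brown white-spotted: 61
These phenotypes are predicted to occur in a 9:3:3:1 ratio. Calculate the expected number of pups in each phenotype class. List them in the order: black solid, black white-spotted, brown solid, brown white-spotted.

Expected counts for N = 816 under a 9:3:3:1 ratio (total parts = 16):
  black solid: 816 × 9/16 = 459
  black white-spotted: 816 × 3/16 = 153
  brown solid: 816 × 3/16 = 153
  brown white-spotted: 816 × 1/16 = 51

459, 153, 153, 51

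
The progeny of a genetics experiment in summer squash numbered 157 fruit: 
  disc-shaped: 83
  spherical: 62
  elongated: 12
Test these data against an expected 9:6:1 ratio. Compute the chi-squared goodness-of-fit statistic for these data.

The 9:6:1 ratio has 16 parts, so with N = 157 the expected counts are:
  disc-shaped: 157 × 9/16 = 88.3125
  spherical: 157 × 6/16 = 58.875
  elongated: 157 × 1/16 = 9.8125
χ² = Σ (O − E)² / E
  disc-shaped: (83 − 88.3125)² / 88.3125 = 0.3196
  spherical: (62 − 58.875)² / 58.875 = 0.1659
  elongated: (12 − 9.8125)² / 9.8125 = 0.4877
χ² = 0.3196 + 0.1659 + 0.4877 = 0.9732 ≈ 0.973

0.973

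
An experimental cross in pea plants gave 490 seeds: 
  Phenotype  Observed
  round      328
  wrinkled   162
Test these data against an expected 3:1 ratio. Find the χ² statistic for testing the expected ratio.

16.982

The 3:1 ratio has 4 parts, so with N = 490 the expected counts are:
  round: 490 × 3/4 = 367.5
  wrinkled: 490 × 1/4 = 122.5
χ² = Σ (O − E)² / E
  round: (328 − 367.5)² / 367.5 = 4.2456
  wrinkled: (162 − 122.5)² / 122.5 = 12.7367
χ² = 4.2456 + 12.7367 = 16.9823 ≈ 16.982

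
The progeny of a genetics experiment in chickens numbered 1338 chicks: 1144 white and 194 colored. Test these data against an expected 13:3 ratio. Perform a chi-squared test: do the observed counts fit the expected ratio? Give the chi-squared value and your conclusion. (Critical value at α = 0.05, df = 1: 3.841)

15.869; not consistent

Expected counts for N = 1338 under a 13:3 ratio (total parts = 16):
  white: 1338 × 13/16 = 1087.125
  colored: 1338 × 3/16 = 250.875
χ² = Σ (O − E)² / E
  white: (1144 − 1087.125)² / 1087.125 = 2.9755
  colored: (194 − 250.875)² / 250.875 = 12.8939
χ² = 2.9755 + 12.8939 = 15.8694 ≈ 15.869
Degrees of freedom = 2 − 1 = 1; critical value at α = 0.05 is 3.841.
Since 15.869 > 3.841, we reject the null hypothesis — the data do not fit the 13:3 ratio.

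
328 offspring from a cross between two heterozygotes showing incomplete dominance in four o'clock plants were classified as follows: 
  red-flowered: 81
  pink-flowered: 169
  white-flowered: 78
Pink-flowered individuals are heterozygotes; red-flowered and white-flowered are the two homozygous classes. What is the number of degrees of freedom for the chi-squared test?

With incomplete dominance, a heterozygote × heterozygote cross gives a 1:2:1 phenotypic ratio.
A goodness-of-fit test with 3 phenotype classes has df = 3 − 1 = 2.

2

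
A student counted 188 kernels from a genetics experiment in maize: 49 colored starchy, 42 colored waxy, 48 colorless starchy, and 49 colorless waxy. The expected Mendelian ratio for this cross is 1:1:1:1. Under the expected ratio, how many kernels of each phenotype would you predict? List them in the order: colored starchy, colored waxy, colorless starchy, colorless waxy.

The 1:1:1:1 ratio has 4 parts, so with N = 188 the expected counts are:
  colored starchy: 188 × 1/4 = 47
  colored waxy: 188 × 1/4 = 47
  colorless starchy: 188 × 1/4 = 47
  colorless waxy: 188 × 1/4 = 47

47, 47, 47, 47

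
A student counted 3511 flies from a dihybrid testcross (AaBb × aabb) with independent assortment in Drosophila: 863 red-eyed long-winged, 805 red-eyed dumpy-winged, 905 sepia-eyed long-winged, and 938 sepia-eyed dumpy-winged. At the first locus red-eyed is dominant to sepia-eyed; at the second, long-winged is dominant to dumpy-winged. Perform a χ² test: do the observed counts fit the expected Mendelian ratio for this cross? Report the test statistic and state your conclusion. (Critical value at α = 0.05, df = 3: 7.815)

11.259; not consistent

A dihybrid testcross with independent assortment gives a 1:1:1:1 ratio.
Expected counts for N = 3511 under a 1:1:1:1 ratio (total parts = 4):
  red-eyed long-winged: 3511 × 1/4 = 877.75
  red-eyed dumpy-winged: 3511 × 1/4 = 877.75
  sepia-eyed long-winged: 3511 × 1/4 = 877.75
  sepia-eyed dumpy-winged: 3511 × 1/4 = 877.75
χ² = Σ (O − E)² / E
  red-eyed long-winged: (863 − 877.75)² / 877.75 = 0.2479
  red-eyed dumpy-winged: (805 − 877.75)² / 877.75 = 6.0297
  sepia-eyed long-winged: (905 − 877.75)² / 877.75 = 0.8460
  sepia-eyed dumpy-winged: (938 − 877.75)² / 877.75 = 4.1356
χ² = 0.2479 + 6.0297 + 0.8460 + 4.1356 = 11.2592 ≈ 11.259
Degrees of freedom = 4 − 1 = 3; critical value at α = 0.05 is 7.815.
Since 11.259 > 7.815, we reject the null hypothesis — the data do not fit the 1:1:1:1 ratio.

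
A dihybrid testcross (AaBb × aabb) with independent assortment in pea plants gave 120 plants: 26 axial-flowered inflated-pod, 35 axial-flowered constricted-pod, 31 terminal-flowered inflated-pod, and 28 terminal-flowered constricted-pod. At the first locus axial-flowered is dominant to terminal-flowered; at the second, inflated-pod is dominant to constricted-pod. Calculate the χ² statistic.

A dihybrid testcross with independent assortment gives a 1:1:1:1 ratio.
Under the 1:1:1:1 hypothesis (Σ ratio = 4, N = 120):
  axial-flowered inflated-pod: 120 × 1/4 = 30
  axial-flowered constricted-pod: 120 × 1/4 = 30
  terminal-flowered inflated-pod: 120 × 1/4 = 30
  terminal-flowered constricted-pod: 120 × 1/4 = 30
χ² = Σ (O − E)² / E
  axial-flowered inflated-pod: (26 − 30)² / 30 = 0.5333
  axial-flowered constricted-pod: (35 − 30)² / 30 = 0.8333
  terminal-flowered inflated-pod: (31 − 30)² / 30 = 0.0333
  terminal-flowered constricted-pod: (28 − 30)² / 30 = 0.1333
χ² = 0.5333 + 0.8333 + 0.0333 + 0.1333 = 1.5332 ≈ 1.533

1.533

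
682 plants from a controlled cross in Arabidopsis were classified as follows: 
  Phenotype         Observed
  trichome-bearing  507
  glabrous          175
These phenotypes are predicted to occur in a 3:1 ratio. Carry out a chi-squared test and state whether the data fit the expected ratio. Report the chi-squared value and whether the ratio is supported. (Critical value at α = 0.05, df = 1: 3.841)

The 3:1 ratio has 4 parts, so with N = 682 the expected counts are:
  trichome-bearing: 682 × 3/4 = 511.5
  glabrous: 682 × 1/4 = 170.5
χ² = Σ (O − E)² / E
  trichome-bearing: (507 − 511.5)² / 511.5 = 0.0396
  glabrous: (175 − 170.5)² / 170.5 = 0.1188
χ² = 0.0396 + 0.1188 = 0.1584 ≈ 0.158
Degrees of freedom = 2 − 1 = 1; critical value at α = 0.05 is 3.841.
Since 0.158 < 3.841, we fail to reject the null hypothesis — the data are consistent with the 3:1 ratio.

0.158; consistent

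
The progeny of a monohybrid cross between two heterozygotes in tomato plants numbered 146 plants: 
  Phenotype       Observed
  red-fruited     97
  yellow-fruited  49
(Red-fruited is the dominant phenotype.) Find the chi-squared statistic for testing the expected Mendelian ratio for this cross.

5.708

For a monohybrid cross between heterozygotes with complete dominance, the expected phenotypic ratio is 3:1.
Total ratio parts = 4. Expected numbers out of 146:
  red-fruited: 146 × 3/4 = 109.5
  yellow-fruited: 146 × 1/4 = 36.5
χ² = Σ (O − E)² / E
  red-fruited: (97 − 109.5)² / 109.5 = 1.4269
  yellow-fruited: (49 − 36.5)² / 36.5 = 4.2808
χ² = 1.4269 + 4.2808 = 5.7077 ≈ 5.708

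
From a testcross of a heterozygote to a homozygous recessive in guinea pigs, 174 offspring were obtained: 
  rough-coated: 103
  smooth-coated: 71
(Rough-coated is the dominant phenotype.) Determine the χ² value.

A testcross of a heterozygote (Aa × aa) gives a 1:1 phenotypic ratio.
The 1:1 ratio has 2 parts, so with N = 174 the expected counts are:
  rough-coated: 174 × 1/2 = 87
  smooth-coated: 174 × 1/2 = 87
χ² = Σ (O − E)² / E
  rough-coated: (103 − 87)² / 87 = 2.9425
  smooth-coated: (71 − 87)² / 87 = 2.9425
χ² = 2.9425 + 2.9425 = 5.885

5.885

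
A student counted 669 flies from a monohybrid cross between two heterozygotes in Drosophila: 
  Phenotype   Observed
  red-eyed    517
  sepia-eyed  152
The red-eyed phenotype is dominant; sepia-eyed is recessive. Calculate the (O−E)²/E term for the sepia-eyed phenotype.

1.391

For a monohybrid cross between heterozygotes with complete dominance, the expected phenotypic ratio is 3:1.
The 3:1 ratio has 4 parts, so with N = 669 the expected counts are:
  red-eyed: 669 × 3/4 = 501.75
  sepia-eyed: 669 × 1/4 = 167.25
Contribution of sepia-eyed: (152 − 167.25)² / 167.25 = 1.3905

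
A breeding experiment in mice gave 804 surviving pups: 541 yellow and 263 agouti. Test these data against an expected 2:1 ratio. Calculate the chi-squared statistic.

0.140

Expected counts for N = 804 under a 2:1 ratio (total parts = 3):
  yellow: 804 × 2/3 = 536
  agouti: 804 × 1/3 = 268
χ² = Σ (O − E)² / E
  yellow: (541 − 536)² / 536 = 0.0466
  agouti: (263 − 268)² / 268 = 0.0933
χ² = 0.0466 + 0.0933 = 0.1399 ≈ 0.140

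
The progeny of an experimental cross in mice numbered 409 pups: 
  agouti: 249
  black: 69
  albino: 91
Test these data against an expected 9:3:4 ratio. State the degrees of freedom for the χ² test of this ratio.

A goodness-of-fit test with 3 phenotype classes has df = 3 − 1 = 2.

2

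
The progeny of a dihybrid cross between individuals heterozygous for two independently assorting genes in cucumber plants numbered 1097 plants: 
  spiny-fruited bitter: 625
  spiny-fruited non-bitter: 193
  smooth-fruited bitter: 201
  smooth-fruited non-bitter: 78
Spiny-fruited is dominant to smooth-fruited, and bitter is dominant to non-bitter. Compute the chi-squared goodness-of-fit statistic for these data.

A dihybrid F₂ with independent assortment and complete dominance at both loci gives a 9:3:3:1 phenotypic ratio.
The 9:3:3:1 ratio has 16 parts, so with N = 1097 the expected counts are:
  spiny-fruited bitter: 1097 × 9/16 = 617.0625
  spiny-fruited non-bitter: 1097 × 3/16 = 205.6875
  smooth-fruited bitter: 1097 × 3/16 = 205.6875
  smooth-fruited non-bitter: 1097 × 1/16 = 68.5625
χ² = Σ (O − E)² / E
  spiny-fruited bitter: (625 − 617.0625)² / 617.0625 = 0.1021
  spiny-fruited non-bitter: (193 − 205.6875)² / 205.6875 = 0.7826
  smooth-fruited bitter: (201 − 205.6875)² / 205.6875 = 0.1068
  smooth-fruited non-bitter: (78 − 68.5625)² / 68.5625 = 1.2991
χ² = 0.1021 + 0.7826 + 0.1068 + 1.2991 = 2.2906 ≈ 2.291

2.291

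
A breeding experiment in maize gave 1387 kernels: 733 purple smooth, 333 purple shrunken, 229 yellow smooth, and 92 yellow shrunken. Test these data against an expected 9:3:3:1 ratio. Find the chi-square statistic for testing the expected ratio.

27.346

The 9:3:3:1 ratio has 16 parts, so with N = 1387 the expected counts are:
  purple smooth: 1387 × 9/16 = 780.1875
  purple shrunken: 1387 × 3/16 = 260.0625
  yellow smooth: 1387 × 3/16 = 260.0625
  yellow shrunken: 1387 × 1/16 = 86.6875
χ² = Σ (O − E)² / E
  purple smooth: (733 − 780.1875)² / 780.1875 = 2.8540
  purple shrunken: (333 − 260.0625)² / 260.0625 = 20.4562
  yellow smooth: (229 − 260.0625)² / 260.0625 = 3.7102
  yellow shrunken: (92 − 86.6875)² / 86.6875 = 0.3256
χ² = 2.8540 + 20.4562 + 3.7102 + 0.3256 = 27.346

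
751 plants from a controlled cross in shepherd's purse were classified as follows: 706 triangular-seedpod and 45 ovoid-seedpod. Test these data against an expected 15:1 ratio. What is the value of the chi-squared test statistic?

0.085

Under the 15:1 hypothesis (Σ ratio = 16, N = 751):
  triangular-seedpod: 751 × 15/16 = 704.0625
  ovoid-seedpod: 751 × 1/16 = 46.9375
χ² = Σ (O − E)² / E
  triangular-seedpod: (706 − 704.0625)² / 704.0625 = 0.0053
  ovoid-seedpod: (45 − 46.9375)² / 46.9375 = 0.0800
χ² = 0.0053 + 0.0800 = 0.0853 ≈ 0.085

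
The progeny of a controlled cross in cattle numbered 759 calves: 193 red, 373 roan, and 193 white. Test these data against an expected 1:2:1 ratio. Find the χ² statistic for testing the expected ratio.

0.223

The 1:2:1 ratio has 4 parts, so with N = 759 the expected counts are:
  red: 759 × 1/4 = 189.75
  roan: 759 × 2/4 = 379.5
  white: 759 × 1/4 = 189.75
χ² = Σ (O − E)² / E
  red: (193 − 189.75)² / 189.75 = 0.0557
  roan: (373 − 379.5)² / 379.5 = 0.1113
  white: (193 − 189.75)² / 189.75 = 0.0557
χ² = 0.0557 + 0.1113 + 0.0557 = 0.2227 ≈ 0.223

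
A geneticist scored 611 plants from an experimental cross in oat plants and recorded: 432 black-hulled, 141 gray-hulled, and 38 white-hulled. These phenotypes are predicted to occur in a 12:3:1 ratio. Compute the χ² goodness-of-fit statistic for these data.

The 12:3:1 ratio has 16 parts, so with N = 611 the expected counts are:
  black-hulled: 611 × 12/16 = 458.25
  gray-hulled: 611 × 3/16 = 114.5625
  white-hulled: 611 × 1/16 = 38.1875
χ² = Σ (O − E)² / E
  black-hulled: (432 − 458.25)² / 458.25 = 1.5037
  gray-hulled: (141 − 114.5625)² / 114.5625 = 6.1010
  white-hulled: (38 − 38.1875)² / 38.1875 = 0.0009
χ² = 1.5037 + 6.1010 + 0.0009 = 7.6056 ≈ 7.606

7.606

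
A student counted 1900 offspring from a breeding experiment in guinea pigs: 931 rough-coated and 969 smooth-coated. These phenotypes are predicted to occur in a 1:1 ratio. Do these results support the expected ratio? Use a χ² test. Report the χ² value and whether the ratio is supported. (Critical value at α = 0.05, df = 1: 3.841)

0.760; consistent

The 1:1 ratio has 2 parts, so with N = 1900 the expected counts are:
  rough-coated: 1900 × 1/2 = 950
  smooth-coated: 1900 × 1/2 = 950
χ² = Σ (O − E)² / E
  rough-coated: (931 − 950)² / 950 = 0.3800
  smooth-coated: (969 − 950)² / 950 = 0.3800
χ² = 0.3800 + 0.3800 = 0.760
Degrees of freedom = 2 − 1 = 1; critical value at α = 0.05 is 3.841.
Since 0.760 < 3.841, we fail to reject the null hypothesis — the data are consistent with the 1:1 ratio.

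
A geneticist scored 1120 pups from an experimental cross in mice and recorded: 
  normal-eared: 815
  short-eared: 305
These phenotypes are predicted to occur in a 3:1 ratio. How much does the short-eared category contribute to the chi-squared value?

The 3:1 ratio has 4 parts, so with N = 1120 the expected counts are:
  normal-eared: 1120 × 3/4 = 840
  short-eared: 1120 × 1/4 = 280
Contribution of short-eared: (305 − 280)² / 280 = 2.2321

2.232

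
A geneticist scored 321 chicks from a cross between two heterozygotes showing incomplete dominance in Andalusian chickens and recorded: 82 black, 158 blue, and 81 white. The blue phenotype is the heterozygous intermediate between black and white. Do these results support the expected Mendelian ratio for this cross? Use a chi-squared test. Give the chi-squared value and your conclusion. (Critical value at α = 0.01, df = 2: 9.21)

With incomplete dominance, a heterozygote × heterozygote cross gives a 1:2:1 phenotypic ratio.
Expected counts for N = 321 under a 1:2:1 ratio (total parts = 4):
  black: 321 × 1/4 = 80.25
  blue: 321 × 2/4 = 160.5
  white: 321 × 1/4 = 80.25
χ² = Σ (O − E)² / E
  black: (82 − 80.25)² / 80.25 = 0.0382
  blue: (158 − 160.5)² / 160.5 = 0.0389
  white: (81 − 80.25)² / 80.25 = 0.0070
χ² = 0.0382 + 0.0389 + 0.0070 = 0.0841 ≈ 0.084
Degrees of freedom = 3 − 1 = 2; critical value at α = 0.01 is 9.21.
Since 0.084 < 9.21, we fail to reject the null hypothesis — the data are consistent with the 1:2:1 ratio.

0.084; consistent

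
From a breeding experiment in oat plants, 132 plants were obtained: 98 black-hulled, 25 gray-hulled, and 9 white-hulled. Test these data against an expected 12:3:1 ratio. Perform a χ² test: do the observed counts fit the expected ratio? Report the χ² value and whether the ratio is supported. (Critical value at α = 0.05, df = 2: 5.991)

0.081; consistent

Total ratio parts = 16. Expected numbers out of 132:
  black-hulled: 132 × 12/16 = 99
  gray-hulled: 132 × 3/16 = 24.75
  white-hulled: 132 × 1/16 = 8.25
χ² = Σ (O − E)² / E
  black-hulled: (98 − 99)² / 99 = 0.0101
  gray-hulled: (25 − 24.75)² / 24.75 = 0.0025
  white-hulled: (9 − 8.25)² / 8.25 = 0.0682
χ² = 0.0101 + 0.0025 + 0.0682 = 0.0808 ≈ 0.081
Degrees of freedom = 3 − 1 = 2; critical value at α = 0.05 is 5.991.
Since 0.081 < 5.991, we fail to reject the null hypothesis — the data are consistent with the 12:3:1 ratio.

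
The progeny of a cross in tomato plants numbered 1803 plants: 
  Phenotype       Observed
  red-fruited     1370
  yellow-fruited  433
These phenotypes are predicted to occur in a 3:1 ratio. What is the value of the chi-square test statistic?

0.932

Under the 3:1 hypothesis (Σ ratio = 4, N = 1803):
  red-fruited: 1803 × 3/4 = 1352.25
  yellow-fruited: 1803 × 1/4 = 450.75
χ² = Σ (O − E)² / E
  red-fruited: (1370 − 1352.25)² / 1352.25 = 0.2330
  yellow-fruited: (433 − 450.75)² / 450.75 = 0.6990
χ² = 0.2330 + 0.6990 = 0.932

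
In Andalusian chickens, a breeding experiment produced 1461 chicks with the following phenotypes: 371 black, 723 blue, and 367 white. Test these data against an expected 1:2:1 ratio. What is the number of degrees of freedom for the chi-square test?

A goodness-of-fit test with 3 phenotype classes has df = 3 − 1 = 2.

2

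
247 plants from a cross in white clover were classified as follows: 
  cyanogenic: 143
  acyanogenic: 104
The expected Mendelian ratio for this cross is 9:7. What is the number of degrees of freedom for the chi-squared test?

A goodness-of-fit test with 2 phenotype classes has df = 2 − 1 = 1.

1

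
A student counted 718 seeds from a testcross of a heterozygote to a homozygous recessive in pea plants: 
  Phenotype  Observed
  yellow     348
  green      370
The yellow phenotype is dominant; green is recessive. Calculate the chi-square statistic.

0.674

A testcross of a heterozygote (Aa × aa) gives a 1:1 phenotypic ratio.
The 1:1 ratio has 2 parts, so with N = 718 the expected counts are:
  yellow: 718 × 1/2 = 359
  green: 718 × 1/2 = 359
χ² = Σ (O − E)² / E
  yellow: (348 − 359)² / 359 = 0.3370
  green: (370 − 359)² / 359 = 0.3370
χ² = 0.3370 + 0.3370 = 0.674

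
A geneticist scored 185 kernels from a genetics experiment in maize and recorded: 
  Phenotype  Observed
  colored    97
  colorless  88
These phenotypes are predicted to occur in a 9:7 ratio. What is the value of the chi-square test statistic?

The 9:7 ratio has 16 parts, so with N = 185 the expected counts are:
  colored: 185 × 9/16 = 104.0625
  colorless: 185 × 7/16 = 80.9375
χ² = Σ (O − E)² / E
  colored: (97 − 104.0625)² / 104.0625 = 0.4793
  colorless: (88 − 80.9375)² / 80.9375 = 0.6163
χ² = 0.4793 + 0.6163 = 1.0956 ≈ 1.096

1.096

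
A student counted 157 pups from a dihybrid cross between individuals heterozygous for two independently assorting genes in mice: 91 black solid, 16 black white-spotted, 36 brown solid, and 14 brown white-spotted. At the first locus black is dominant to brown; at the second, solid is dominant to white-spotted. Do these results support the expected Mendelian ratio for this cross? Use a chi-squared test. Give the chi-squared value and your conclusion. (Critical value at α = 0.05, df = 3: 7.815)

A dihybrid F₂ with independent assortment and complete dominance at both loci gives a 9:3:3:1 phenotypic ratio.
Under the 9:3:3:1 hypothesis (Σ ratio = 16, N = 157):
  black solid: 157 × 9/16 = 88.3125
  black white-spotted: 157 × 3/16 = 29.4375
  brown solid: 157 × 3/16 = 29.4375
  brown white-spotted: 157 × 1/16 = 9.8125
χ² = Σ (O − E)² / E
  black solid: (91 − 88.3125)² / 88.3125 = 0.0818
  black white-spotted: (16 − 29.4375)² / 29.4375 = 6.1339
  brown solid: (36 − 29.4375)² / 29.4375 = 1.4630
  brown white-spotted: (14 − 9.8125)² / 9.8125 = 1.7870
χ² = 0.0818 + 6.1339 + 1.4630 + 1.7870 = 9.4657 ≈ 9.466
Degrees of freedom = 4 − 1 = 3; critical value at α = 0.05 is 7.815.
Since 9.466 > 7.815, we reject the null hypothesis — the data do not fit the 9:3:3:1 ratio.

9.466; not consistent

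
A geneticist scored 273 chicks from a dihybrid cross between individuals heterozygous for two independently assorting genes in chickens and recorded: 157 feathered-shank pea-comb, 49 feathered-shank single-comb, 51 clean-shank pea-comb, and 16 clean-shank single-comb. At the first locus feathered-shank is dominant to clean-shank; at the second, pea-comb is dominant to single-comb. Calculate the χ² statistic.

A dihybrid F₂ with independent assortment and complete dominance at both loci gives a 9:3:3:1 phenotypic ratio.
Expected counts for N = 273 under a 9:3:3:1 ratio (total parts = 16):
  feathered-shank pea-comb: 273 × 9/16 = 153.5625
  feathered-shank single-comb: 273 × 3/16 = 51.1875
  clean-shank pea-comb: 273 × 3/16 = 51.1875
  clean-shank single-comb: 273 × 1/16 = 17.0625
χ² = Σ (O − E)² / E
  feathered-shank pea-comb: (157 − 153.5625)² / 153.5625 = 0.0769
  feathered-shank single-comb: (49 − 51.1875)² / 51.1875 = 0.0935
  clean-shank pea-comb: (51 − 51.1875)² / 51.1875 = 0.0007
  clean-shank single-comb: (16 − 17.0625)² / 17.0625 = 0.0662
χ² = 0.0769 + 0.0935 + 0.0007 + 0.0662 = 0.2373 ≈ 0.237

0.237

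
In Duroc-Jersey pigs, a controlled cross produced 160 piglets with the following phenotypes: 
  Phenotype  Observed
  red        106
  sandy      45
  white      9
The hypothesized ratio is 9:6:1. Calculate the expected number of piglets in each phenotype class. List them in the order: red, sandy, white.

90, 60, 10

Under the 9:6:1 hypothesis (Σ ratio = 16, N = 160):
  red: 160 × 9/16 = 90
  sandy: 160 × 6/16 = 60
  white: 160 × 1/16 = 10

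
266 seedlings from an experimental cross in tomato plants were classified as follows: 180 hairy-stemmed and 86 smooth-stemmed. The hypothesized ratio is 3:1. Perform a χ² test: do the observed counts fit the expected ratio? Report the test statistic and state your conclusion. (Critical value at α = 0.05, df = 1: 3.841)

The 3:1 ratio has 4 parts, so with N = 266 the expected counts are:
  hairy-stemmed: 266 × 3/4 = 199.5
  smooth-stemmed: 266 × 1/4 = 66.5
χ² = Σ (O − E)² / E
  hairy-stemmed: (180 − 199.5)² / 199.5 = 1.9060
  smooth-stemmed: (86 − 66.5)² / 66.5 = 5.7180
χ² = 1.9060 + 5.7180 = 7.624
Degrees of freedom = 2 − 1 = 1; critical value at α = 0.05 is 3.841.
Since 7.624 > 3.841, we reject the null hypothesis — the data do not fit the 3:1 ratio.

7.624; not consistent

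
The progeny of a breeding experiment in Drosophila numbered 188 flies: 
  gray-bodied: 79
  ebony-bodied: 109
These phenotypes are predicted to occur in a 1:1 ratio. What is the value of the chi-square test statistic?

Expected counts for N = 188 under a 1:1 ratio (total parts = 2):
  gray-bodied: 188 × 1/2 = 94
  ebony-bodied: 188 × 1/2 = 94
χ² = Σ (O − E)² / E
  gray-bodied: (79 − 94)² / 94 = 2.3936
  ebony-bodied: (109 − 94)² / 94 = 2.3936
χ² = 2.3936 + 2.3936 = 4.7872 ≈ 4.787

4.787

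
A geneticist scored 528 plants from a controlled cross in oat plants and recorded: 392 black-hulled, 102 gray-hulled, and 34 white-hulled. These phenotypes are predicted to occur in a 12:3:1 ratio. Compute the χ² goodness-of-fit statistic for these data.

0.162

Under the 12:3:1 hypothesis (Σ ratio = 16, N = 528):
  black-hulled: 528 × 12/16 = 396
  gray-hulled: 528 × 3/16 = 99
  white-hulled: 528 × 1/16 = 33
χ² = Σ (O − E)² / E
  black-hulled: (392 − 396)² / 396 = 0.0404
  gray-hulled: (102 − 99)² / 99 = 0.0909
  white-hulled: (34 − 33)² / 33 = 0.0303
χ² = 0.0404 + 0.0909 + 0.0303 = 0.1616 ≈ 0.162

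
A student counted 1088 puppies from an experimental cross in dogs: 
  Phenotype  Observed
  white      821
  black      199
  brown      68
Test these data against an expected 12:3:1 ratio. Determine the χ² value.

0.153

Expected counts for N = 1088 under a 12:3:1 ratio (total parts = 16):
  white: 1088 × 12/16 = 816
  black: 1088 × 3/16 = 204
  brown: 1088 × 1/16 = 68
χ² = Σ (O − E)² / E
  white: (821 − 816)² / 816 = 0.0306
  black: (199 − 204)² / 204 = 0.1225
  brown: (68 − 68)² / 68 = 0.0000
χ² = 0.0306 + 0.1225 + 0.0000 = 0.1531 ≈ 0.153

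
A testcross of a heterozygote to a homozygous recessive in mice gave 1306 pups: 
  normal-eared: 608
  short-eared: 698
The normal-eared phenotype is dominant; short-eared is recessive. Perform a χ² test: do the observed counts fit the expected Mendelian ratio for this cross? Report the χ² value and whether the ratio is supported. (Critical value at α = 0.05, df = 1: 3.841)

6.202; not consistent

A testcross of a heterozygote (Aa × aa) gives a 1:1 phenotypic ratio.
The 1:1 ratio has 2 parts, so with N = 1306 the expected counts are:
  normal-eared: 1306 × 1/2 = 653
  short-eared: 1306 × 1/2 = 653
χ² = Σ (O − E)² / E
  normal-eared: (608 − 653)² / 653 = 3.1011
  short-eared: (698 − 653)² / 653 = 3.1011
χ² = 3.1011 + 3.1011 = 6.2022 ≈ 6.202
Degrees of freedom = 2 − 1 = 1; critical value at α = 0.05 is 3.841.
Since 6.202 > 3.841, we reject the null hypothesis — the data do not fit the 1:1 ratio.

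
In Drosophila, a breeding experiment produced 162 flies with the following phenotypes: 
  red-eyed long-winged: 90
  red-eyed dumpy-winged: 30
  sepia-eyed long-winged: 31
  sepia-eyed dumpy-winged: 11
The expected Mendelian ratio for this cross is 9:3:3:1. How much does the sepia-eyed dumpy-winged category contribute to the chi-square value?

The 9:3:3:1 ratio has 16 parts, so with N = 162 the expected counts are:
  red-eyed long-winged: 162 × 9/16 = 91.125
  red-eyed dumpy-winged: 162 × 3/16 = 30.375
  sepia-eyed long-winged: 162 × 3/16 = 30.375
  sepia-eyed dumpy-winged: 162 × 1/16 = 10.125
Contribution of sepia-eyed dumpy-winged: (11 − 10.125)² / 10.125 = 0.0756

0.076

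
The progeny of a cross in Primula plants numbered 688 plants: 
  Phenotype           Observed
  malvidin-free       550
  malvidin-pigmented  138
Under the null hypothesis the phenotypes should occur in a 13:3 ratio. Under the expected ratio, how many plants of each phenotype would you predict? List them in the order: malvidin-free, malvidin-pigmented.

559, 129

Under the 13:3 hypothesis (Σ ratio = 16, N = 688):
  malvidin-free: 688 × 13/16 = 559
  malvidin-pigmented: 688 × 3/16 = 129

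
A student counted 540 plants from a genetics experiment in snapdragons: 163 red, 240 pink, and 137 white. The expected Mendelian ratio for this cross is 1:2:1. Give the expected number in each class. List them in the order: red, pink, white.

135, 270, 135

Under the 1:2:1 hypothesis (Σ ratio = 4, N = 540):
  red: 540 × 1/4 = 135
  pink: 540 × 2/4 = 270
  white: 540 × 1/4 = 135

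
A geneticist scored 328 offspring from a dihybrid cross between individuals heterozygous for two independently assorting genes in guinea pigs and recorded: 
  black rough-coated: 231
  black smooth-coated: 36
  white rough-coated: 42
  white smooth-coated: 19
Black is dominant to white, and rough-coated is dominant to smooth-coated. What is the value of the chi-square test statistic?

A dihybrid F₂ with independent assortment and complete dominance at both loci gives a 9:3:3:1 phenotypic ratio.
Total ratio parts = 16. Expected numbers out of 328:
  black rough-coated: 328 × 9/16 = 184.5
  black smooth-coated: 328 × 3/16 = 61.5
  white rough-coated: 328 × 3/16 = 61.5
  white smooth-coated: 328 × 1/16 = 20.5
χ² = Σ (O − E)² / E
  black rough-coated: (231 − 184.5)² / 184.5 = 11.7195
  black smooth-coated: (36 − 61.5)² / 61.5 = 10.5732
  white rough-coated: (42 − 61.5)² / 61.5 = 6.1829
  white smooth-coated: (19 − 20.5)² / 20.5 = 0.1098
χ² = 11.7195 + 10.5732 + 6.1829 + 0.1098 = 28.5854 ≈ 28.585

28.585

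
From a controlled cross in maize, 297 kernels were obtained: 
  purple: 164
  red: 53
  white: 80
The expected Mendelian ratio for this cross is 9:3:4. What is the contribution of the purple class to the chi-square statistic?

0.056

Under the 9:3:4 hypothesis (Σ ratio = 16, N = 297):
  purple: 297 × 9/16 = 167.0625
  red: 297 × 3/16 = 55.6875
  white: 297 × 4/16 = 74.25
Contribution of purple: (164 − 167.0625)² / 167.0625 = 0.0561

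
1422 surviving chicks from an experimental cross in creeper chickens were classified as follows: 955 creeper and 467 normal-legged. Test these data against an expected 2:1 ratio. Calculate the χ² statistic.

The 2:1 ratio has 3 parts, so with N = 1422 the expected counts are:
  creeper: 1422 × 2/3 = 948
  normal-legged: 1422 × 1/3 = 474
χ² = Σ (O − E)² / E
  creeper: (955 − 948)² / 948 = 0.0517
  normal-legged: (467 − 474)² / 474 = 0.1034
χ² = 0.0517 + 0.1034 = 0.1551 ≈ 0.155

0.155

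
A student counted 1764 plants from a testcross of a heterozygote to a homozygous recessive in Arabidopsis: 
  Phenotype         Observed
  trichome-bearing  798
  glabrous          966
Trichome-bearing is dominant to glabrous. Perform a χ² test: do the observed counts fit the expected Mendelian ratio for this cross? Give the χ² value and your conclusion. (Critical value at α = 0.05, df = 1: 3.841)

A testcross of a heterozygote (Aa × aa) gives a 1:1 phenotypic ratio.
Total ratio parts = 2. Expected numbers out of 1764:
  trichome-bearing: 1764 × 1/2 = 882
  glabrous: 1764 × 1/2 = 882
χ² = Σ (O − E)² / E
  trichome-bearing: (798 − 882)² / 882 = 8.0000
  glabrous: (966 − 882)² / 882 = 8.0000
χ² = 8.0000 + 8.0000 = 16.000
Degrees of freedom = 2 − 1 = 1; critical value at α = 0.05 is 3.841.
Since 16.000 > 3.841, we reject the null hypothesis — the data do not fit the 1:1 ratio.

16.000; not consistent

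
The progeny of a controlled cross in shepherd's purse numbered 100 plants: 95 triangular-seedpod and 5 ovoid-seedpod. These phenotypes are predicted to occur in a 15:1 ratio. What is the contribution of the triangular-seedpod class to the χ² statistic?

Under the 15:1 hypothesis (Σ ratio = 16, N = 100):
  triangular-seedpod: 100 × 15/16 = 93.75
  ovoid-seedpod: 100 × 1/16 = 6.25
Contribution of triangular-seedpod: (95 − 93.75)² / 93.75 = 0.0167

0.017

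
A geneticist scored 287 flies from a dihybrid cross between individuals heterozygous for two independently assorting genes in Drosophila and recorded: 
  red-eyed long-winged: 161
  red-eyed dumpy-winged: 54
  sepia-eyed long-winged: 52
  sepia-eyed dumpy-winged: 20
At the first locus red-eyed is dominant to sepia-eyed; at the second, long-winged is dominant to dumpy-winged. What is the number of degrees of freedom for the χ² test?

A dihybrid F₂ with independent assortment and complete dominance at both loci gives a 9:3:3:1 phenotypic ratio.
A goodness-of-fit test with 4 phenotype classes has df = 4 − 1 = 3.

3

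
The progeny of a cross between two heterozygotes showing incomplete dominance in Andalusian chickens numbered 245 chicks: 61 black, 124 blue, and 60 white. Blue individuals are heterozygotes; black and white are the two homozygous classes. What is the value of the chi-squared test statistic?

0.045

With incomplete dominance, a heterozygote × heterozygote cross gives a 1:2:1 phenotypic ratio.
Under the 1:2:1 hypothesis (Σ ratio = 4, N = 245):
  black: 245 × 1/4 = 61.25
  blue: 245 × 2/4 = 122.5
  white: 245 × 1/4 = 61.25
χ² = Σ (O − E)² / E
  black: (61 − 61.25)² / 61.25 = 0.0010
  blue: (124 − 122.5)² / 122.5 = 0.0184
  white: (60 − 61.25)² / 61.25 = 0.0255
χ² = 0.0010 + 0.0184 + 0.0255 = 0.0449 ≈ 0.045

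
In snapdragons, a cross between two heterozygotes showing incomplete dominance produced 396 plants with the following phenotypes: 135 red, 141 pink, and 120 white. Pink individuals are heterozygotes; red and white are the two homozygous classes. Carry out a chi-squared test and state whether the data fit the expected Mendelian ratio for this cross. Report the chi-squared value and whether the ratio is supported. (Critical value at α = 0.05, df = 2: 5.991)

With incomplete dominance, a heterozygote × heterozygote cross gives a 1:2:1 phenotypic ratio.
Total ratio parts = 4. Expected numbers out of 396:
  red: 396 × 1/4 = 99
  pink: 396 × 2/4 = 198
  white: 396 × 1/4 = 99
χ² = Σ (O − E)² / E
  red: (135 − 99)² / 99 = 13.0909
  pink: (141 − 198)² / 198 = 16.4091
  white: (120 − 99)² / 99 = 4.4545
χ² = 13.0909 + 16.4091 + 4.4545 = 33.9545 ≈ 33.955
Degrees of freedom = 3 − 1 = 2; critical value at α = 0.05 is 5.991.
Since 33.955 > 5.991, we reject the null hypothesis — the data do not fit the 1:2:1 ratio.

33.955; not consistent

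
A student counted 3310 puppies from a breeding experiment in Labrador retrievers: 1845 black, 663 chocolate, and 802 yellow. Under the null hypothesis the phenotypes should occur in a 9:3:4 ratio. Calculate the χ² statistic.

3.832

Expected counts for N = 3310 under a 9:3:4 ratio (total parts = 16):
  black: 3310 × 9/16 = 1861.875
  chocolate: 3310 × 3/16 = 620.625
  yellow: 3310 × 4/16 = 827.5
χ² = Σ (O − E)² / E
  black: (1845 − 1861.875)² / 1861.875 = 0.1529
  chocolate: (663 − 620.625)² / 620.625 = 2.8933
  yellow: (802 − 827.5)² / 827.5 = 0.7858
χ² = 0.1529 + 2.8933 + 0.7858 = 3.832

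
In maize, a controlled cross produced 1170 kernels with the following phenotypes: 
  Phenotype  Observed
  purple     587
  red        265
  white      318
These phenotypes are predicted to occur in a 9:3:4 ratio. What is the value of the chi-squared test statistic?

19.399

Expected counts for N = 1170 under a 9:3:4 ratio (total parts = 16):
  purple: 1170 × 9/16 = 658.125
  red: 1170 × 3/16 = 219.375
  white: 1170 × 4/16 = 292.5
χ² = Σ (O − E)² / E
  purple: (587 − 658.125)² / 658.125 = 7.6866
  red: (265 − 219.375)² / 219.375 = 9.4890
  white: (318 − 292.5)² / 292.5 = 2.2231
χ² = 7.6866 + 9.4890 + 2.2231 = 19.3987 ≈ 19.399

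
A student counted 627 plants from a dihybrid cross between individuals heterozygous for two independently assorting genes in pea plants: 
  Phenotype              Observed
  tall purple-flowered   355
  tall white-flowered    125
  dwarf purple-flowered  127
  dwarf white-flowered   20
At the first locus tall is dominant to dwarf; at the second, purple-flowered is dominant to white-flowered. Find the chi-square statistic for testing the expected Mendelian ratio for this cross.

10.638

A dihybrid F₂ with independent assortment and complete dominance at both loci gives a 9:3:3:1 phenotypic ratio.
Total ratio parts = 16. Expected numbers out of 627:
  tall purple-flowered: 627 × 9/16 = 352.6875
  tall white-flowered: 627 × 3/16 = 117.5625
  dwarf purple-flowered: 627 × 3/16 = 117.5625
  dwarf white-flowered: 627 × 1/16 = 39.1875
χ² = Σ (O − E)² / E
  tall purple-flowered: (355 − 352.6875)² / 352.6875 = 0.0152
  tall white-flowered: (125 − 117.5625)² / 117.5625 = 0.4705
  dwarf purple-flowered: (127 − 117.5625)² / 117.5625 = 0.7576
  dwarf white-flowered: (20 − 39.1875)² / 39.1875 = 9.3948
χ² = 0.0152 + 0.4705 + 0.7576 + 9.3948 = 10.6381 ≈ 10.638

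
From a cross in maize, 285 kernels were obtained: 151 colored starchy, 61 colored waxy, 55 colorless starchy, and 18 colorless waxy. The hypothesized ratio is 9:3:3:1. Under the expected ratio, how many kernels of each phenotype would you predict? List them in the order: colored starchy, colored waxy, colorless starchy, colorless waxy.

160.3125, 53.4375, 53.4375, 17.8125

Expected counts for N = 285 under a 9:3:3:1 ratio (total parts = 16):
  colored starchy: 285 × 9/16 = 160.3125
  colored waxy: 285 × 3/16 = 53.4375
  colorless starchy: 285 × 3/16 = 53.4375
  colorless waxy: 285 × 1/16 = 17.8125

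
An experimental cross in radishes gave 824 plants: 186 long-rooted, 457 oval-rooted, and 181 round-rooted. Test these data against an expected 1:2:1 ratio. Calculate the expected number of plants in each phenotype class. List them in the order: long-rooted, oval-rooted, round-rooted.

206, 412, 206

The 1:2:1 ratio has 4 parts, so with N = 824 the expected counts are:
  long-rooted: 824 × 1/4 = 206
  oval-rooted: 824 × 2/4 = 412
  round-rooted: 824 × 1/4 = 206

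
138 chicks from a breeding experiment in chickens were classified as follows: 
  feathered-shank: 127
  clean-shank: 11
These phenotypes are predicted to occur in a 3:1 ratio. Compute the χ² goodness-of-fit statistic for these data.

Expected counts for N = 138 under a 3:1 ratio (total parts = 4):
  feathered-shank: 138 × 3/4 = 103.5
  clean-shank: 138 × 1/4 = 34.5
χ² = Σ (O − E)² / E
  feathered-shank: (127 − 103.5)² / 103.5 = 5.3357
  clean-shank: (11 − 34.5)² / 34.5 = 16.0072
χ² = 5.3357 + 16.0072 = 21.3429 ≈ 21.343

21.343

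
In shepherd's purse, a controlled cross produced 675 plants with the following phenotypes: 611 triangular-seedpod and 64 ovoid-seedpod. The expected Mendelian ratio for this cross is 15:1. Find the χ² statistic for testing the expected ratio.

Under the 15:1 hypothesis (Σ ratio = 16, N = 675):
  triangular-seedpod: 675 × 15/16 = 632.8125
  ovoid-seedpod: 675 × 1/16 = 42.1875
χ² = Σ (O − E)² / E
  triangular-seedpod: (611 − 632.8125)² / 632.8125 = 0.7519
  ovoid-seedpod: (64 − 42.1875)² / 42.1875 = 11.2779
χ² = 0.7519 + 11.2779 = 12.0298 ≈ 12.030

12.030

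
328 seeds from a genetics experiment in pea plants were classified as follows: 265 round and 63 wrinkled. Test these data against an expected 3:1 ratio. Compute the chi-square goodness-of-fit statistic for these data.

5.870

Under the 3:1 hypothesis (Σ ratio = 4, N = 328):
  round: 328 × 3/4 = 246
  wrinkled: 328 × 1/4 = 82
χ² = Σ (O − E)² / E
  round: (265 − 246)² / 246 = 1.4675
  wrinkled: (63 − 82)² / 82 = 4.4024
χ² = 1.4675 + 4.4024 = 5.8699 ≈ 5.870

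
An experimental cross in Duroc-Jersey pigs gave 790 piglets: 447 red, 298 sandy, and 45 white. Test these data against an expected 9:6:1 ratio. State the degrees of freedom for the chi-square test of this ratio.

A goodness-of-fit test with 3 phenotype classes has df = 3 − 1 = 2.

2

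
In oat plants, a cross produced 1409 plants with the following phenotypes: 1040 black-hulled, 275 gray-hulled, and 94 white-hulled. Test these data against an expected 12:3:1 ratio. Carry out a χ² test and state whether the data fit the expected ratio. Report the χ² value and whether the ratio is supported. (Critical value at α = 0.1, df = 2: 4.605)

The 12:3:1 ratio has 16 parts, so with N = 1409 the expected counts are:
  black-hulled: 1409 × 12/16 = 1056.75
  gray-hulled: 1409 × 3/16 = 264.1875
  white-hulled: 1409 × 1/16 = 88.0625
χ² = Σ (O − E)² / E
  black-hulled: (1040 − 1056.75)² / 1056.75 = 0.2655
  gray-hulled: (275 − 264.1875)² / 264.1875 = 0.4425
  white-hulled: (94 − 88.0625)² / 88.0625 = 0.4003
χ² = 0.2655 + 0.4425 + 0.4003 = 1.1083 ≈ 1.108
Degrees of freedom = 3 − 1 = 2; critical value at α = 0.1 is 4.605.
Since 1.108 < 4.605, we fail to reject the null hypothesis — the data are consistent with the 12:3:1 ratio.

1.108; consistent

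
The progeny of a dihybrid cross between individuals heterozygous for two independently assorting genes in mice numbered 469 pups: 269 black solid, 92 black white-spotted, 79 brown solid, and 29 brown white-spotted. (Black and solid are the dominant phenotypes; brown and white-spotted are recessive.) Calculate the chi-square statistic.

A dihybrid F₂ with independent assortment and complete dominance at both loci gives a 9:3:3:1 phenotypic ratio.
The 9:3:3:1 ratio has 16 parts, so with N = 469 the expected counts are:
  black solid: 469 × 9/16 = 263.8125
  black white-spotted: 469 × 3/16 = 87.9375
  brown solid: 469 × 3/16 = 87.9375
  brown white-spotted: 469 × 1/16 = 29.3125
χ² = Σ (O − E)² / E
  black solid: (269 − 263.8125)² / 263.8125 = 0.1020
  black white-spotted: (92 − 87.9375)² / 87.9375 = 0.1877
  brown solid: (79 − 87.9375)² / 87.9375 = 0.9084
  brown white-spotted: (29 − 29.3125)² / 29.3125 = 0.0033
χ² = 0.1020 + 0.1877 + 0.9084 + 0.0033 = 1.2014 ≈ 1.201

1.201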